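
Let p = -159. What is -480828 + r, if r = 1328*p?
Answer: -691980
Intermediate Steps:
r = -211152 (r = 1328*(-159) = -211152)
-480828 + r = -480828 - 211152 = -691980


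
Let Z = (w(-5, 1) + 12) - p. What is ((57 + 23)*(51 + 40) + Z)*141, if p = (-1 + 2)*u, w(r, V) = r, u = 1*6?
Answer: 1026621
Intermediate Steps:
u = 6
p = 6 (p = (-1 + 2)*6 = 1*6 = 6)
Z = 1 (Z = (-5 + 12) - 1*6 = 7 - 6 = 1)
((57 + 23)*(51 + 40) + Z)*141 = ((57 + 23)*(51 + 40) + 1)*141 = (80*91 + 1)*141 = (7280 + 1)*141 = 7281*141 = 1026621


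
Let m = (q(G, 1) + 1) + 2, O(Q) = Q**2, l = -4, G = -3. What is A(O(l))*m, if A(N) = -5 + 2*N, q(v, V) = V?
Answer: 108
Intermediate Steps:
m = 4 (m = (1 + 1) + 2 = 2 + 2 = 4)
A(O(l))*m = (-5 + 2*(-4)**2)*4 = (-5 + 2*16)*4 = (-5 + 32)*4 = 27*4 = 108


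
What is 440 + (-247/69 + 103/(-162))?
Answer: 1623733/3726 ≈ 435.78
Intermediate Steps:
440 + (-247/69 + 103/(-162)) = 440 + (-247*1/69 + 103*(-1/162)) = 440 + (-247/69 - 103/162) = 440 - 15707/3726 = 1623733/3726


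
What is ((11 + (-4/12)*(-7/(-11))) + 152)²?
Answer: 28858384/1089 ≈ 26500.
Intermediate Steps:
((11 + (-4/12)*(-7/(-11))) + 152)² = ((11 + (-4*1/12)*(-7*(-1/11))) + 152)² = ((11 - ⅓*7/11) + 152)² = ((11 - 7/33) + 152)² = (356/33 + 152)² = (5372/33)² = 28858384/1089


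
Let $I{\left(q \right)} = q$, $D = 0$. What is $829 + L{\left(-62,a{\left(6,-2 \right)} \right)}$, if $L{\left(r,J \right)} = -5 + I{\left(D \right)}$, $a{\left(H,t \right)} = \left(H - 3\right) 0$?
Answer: $824$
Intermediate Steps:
$a{\left(H,t \right)} = 0$ ($a{\left(H,t \right)} = \left(-3 + H\right) 0 = 0$)
$L{\left(r,J \right)} = -5$ ($L{\left(r,J \right)} = -5 + 0 = -5$)
$829 + L{\left(-62,a{\left(6,-2 \right)} \right)} = 829 - 5 = 824$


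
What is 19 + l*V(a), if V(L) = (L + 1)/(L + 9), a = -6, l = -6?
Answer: 29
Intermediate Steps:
V(L) = (1 + L)/(9 + L)
19 + l*V(a) = 19 - 6*(1 - 6)/(9 - 6) = 19 - 6*(-5)/3 = 19 - 2*(-5) = 19 - 6*(-5/3) = 19 + 10 = 29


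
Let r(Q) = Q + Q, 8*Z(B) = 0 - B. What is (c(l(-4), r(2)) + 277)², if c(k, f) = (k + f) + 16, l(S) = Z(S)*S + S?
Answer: 84681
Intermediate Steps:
Z(B) = -B/8 (Z(B) = (0 - B)/8 = (-B)/8 = -B/8)
l(S) = S - S²/8 (l(S) = (-S/8)*S + S = -S²/8 + S = S - S²/8)
r(Q) = 2*Q
c(k, f) = 16 + f + k (c(k, f) = (f + k) + 16 = 16 + f + k)
(c(l(-4), r(2)) + 277)² = ((16 + 2*2 + (⅛)*(-4)*(8 - 1*(-4))) + 277)² = ((16 + 4 + (⅛)*(-4)*(8 + 4)) + 277)² = ((16 + 4 + (⅛)*(-4)*12) + 277)² = ((16 + 4 - 6) + 277)² = (14 + 277)² = 291² = 84681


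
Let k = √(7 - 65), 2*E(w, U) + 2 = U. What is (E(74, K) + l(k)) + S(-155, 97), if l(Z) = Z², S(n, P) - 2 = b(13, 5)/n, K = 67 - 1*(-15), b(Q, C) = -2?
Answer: -2478/155 ≈ -15.987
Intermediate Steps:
K = 82 (K = 67 + 15 = 82)
E(w, U) = -1 + U/2
S(n, P) = 2 - 2/n
k = I*√58 (k = √(-58) = I*√58 ≈ 7.6158*I)
(E(74, K) + l(k)) + S(-155, 97) = ((-1 + (½)*82) + (I*√58)²) + (2 - 2/(-155)) = ((-1 + 41) - 58) + (2 - 2*(-1/155)) = (40 - 58) + (2 + 2/155) = -18 + 312/155 = -2478/155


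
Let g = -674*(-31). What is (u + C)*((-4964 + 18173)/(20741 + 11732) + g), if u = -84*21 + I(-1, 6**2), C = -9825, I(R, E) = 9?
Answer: -1122439591740/4639 ≈ -2.4196e+8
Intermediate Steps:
g = 20894
u = -1755 (u = -84*21 + 9 = -1764 + 9 = -1755)
(u + C)*((-4964 + 18173)/(20741 + 11732) + g) = (-1755 - 9825)*((-4964 + 18173)/(20741 + 11732) + 20894) = -11580*(13209/32473 + 20894) = -11580*(13209*(1/32473) + 20894) = -11580*(1887/4639 + 20894) = -11580*96929153/4639 = -1122439591740/4639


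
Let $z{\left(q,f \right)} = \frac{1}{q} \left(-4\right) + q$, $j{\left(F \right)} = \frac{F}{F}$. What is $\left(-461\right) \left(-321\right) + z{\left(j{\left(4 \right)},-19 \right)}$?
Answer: $147978$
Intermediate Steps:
$j{\left(F \right)} = 1$
$z{\left(q,f \right)} = q - \frac{4}{q}$ ($z{\left(q,f \right)} = - \frac{4}{q} + q = q - \frac{4}{q}$)
$\left(-461\right) \left(-321\right) + z{\left(j{\left(4 \right)},-19 \right)} = \left(-461\right) \left(-321\right) + \left(1 - \frac{4}{1}\right) = 147981 + \left(1 - 4\right) = 147981 - 3 = 147978$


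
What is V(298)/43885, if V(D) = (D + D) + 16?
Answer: 612/43885 ≈ 0.013946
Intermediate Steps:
V(D) = 16 + 2*D (V(D) = 2*D + 16 = 16 + 2*D)
V(298)/43885 = (16 + 2*298)/43885 = (16 + 596)*(1/43885) = 612*(1/43885) = 612/43885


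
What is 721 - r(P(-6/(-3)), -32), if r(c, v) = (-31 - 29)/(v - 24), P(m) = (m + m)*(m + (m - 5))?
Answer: 10079/14 ≈ 719.93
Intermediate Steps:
P(m) = 2*m*(-5 + 2*m) (P(m) = (2*m)*(m + (-5 + m)) = (2*m)*(-5 + 2*m) = 2*m*(-5 + 2*m))
r(c, v) = -60/(-24 + v)
721 - r(P(-6/(-3)), -32) = 721 - (-60)/(-24 - 32) = 721 - (-60)/(-56) = 721 - (-60)*(-1)/56 = 721 - 1*15/14 = 721 - 15/14 = 10079/14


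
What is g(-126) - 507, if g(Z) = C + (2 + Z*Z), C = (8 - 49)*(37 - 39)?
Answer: 15453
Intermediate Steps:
C = 82 (C = -41*(-2) = 82)
g(Z) = 84 + Z**2 (g(Z) = 82 + (2 + Z*Z) = 82 + (2 + Z**2) = 84 + Z**2)
g(-126) - 507 = (84 + (-126)**2) - 507 = (84 + 15876) - 507 = 15960 - 507 = 15453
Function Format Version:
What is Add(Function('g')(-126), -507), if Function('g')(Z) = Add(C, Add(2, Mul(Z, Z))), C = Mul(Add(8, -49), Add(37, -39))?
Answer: 15453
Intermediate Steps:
C = 82 (C = Mul(-41, -2) = 82)
Function('g')(Z) = Add(84, Pow(Z, 2)) (Function('g')(Z) = Add(82, Add(2, Mul(Z, Z))) = Add(82, Add(2, Pow(Z, 2))) = Add(84, Pow(Z, 2)))
Add(Function('g')(-126), -507) = Add(Add(84, Pow(-126, 2)), -507) = Add(Add(84, 15876), -507) = Add(15960, -507) = 15453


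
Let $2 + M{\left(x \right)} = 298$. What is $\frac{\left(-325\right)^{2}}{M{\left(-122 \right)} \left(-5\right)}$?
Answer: $- \frac{21125}{296} \approx -71.368$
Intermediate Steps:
$M{\left(x \right)} = 296$ ($M{\left(x \right)} = -2 + 298 = 296$)
$\frac{\left(-325\right)^{2}}{M{\left(-122 \right)} \left(-5\right)} = \frac{\left(-325\right)^{2}}{296 \left(-5\right)} = \frac{105625}{-1480} = 105625 \left(- \frac{1}{1480}\right) = - \frac{21125}{296}$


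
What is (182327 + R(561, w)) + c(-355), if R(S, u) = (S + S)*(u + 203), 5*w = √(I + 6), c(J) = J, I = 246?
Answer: 409738 + 6732*√7/5 ≈ 4.1330e+5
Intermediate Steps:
w = 6*√7/5 (w = √(246 + 6)/5 = √252/5 = (6*√7)/5 = 6*√7/5 ≈ 3.1749)
R(S, u) = 2*S*(203 + u) (R(S, u) = (2*S)*(203 + u) = 2*S*(203 + u))
(182327 + R(561, w)) + c(-355) = (182327 + 2*561*(203 + 6*√7/5)) - 355 = (182327 + (227766 + 6732*√7/5)) - 355 = (410093 + 6732*√7/5) - 355 = 409738 + 6732*√7/5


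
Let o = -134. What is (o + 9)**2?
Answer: 15625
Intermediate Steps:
(o + 9)**2 = (-134 + 9)**2 = (-125)**2 = 15625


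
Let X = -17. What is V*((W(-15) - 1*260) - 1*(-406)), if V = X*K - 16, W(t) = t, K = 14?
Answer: -33274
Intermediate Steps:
V = -254 (V = -17*14 - 16 = -238 - 16 = -254)
V*((W(-15) - 1*260) - 1*(-406)) = -254*((-15 - 1*260) - 1*(-406)) = -254*((-15 - 260) + 406) = -254*(-275 + 406) = -254*131 = -33274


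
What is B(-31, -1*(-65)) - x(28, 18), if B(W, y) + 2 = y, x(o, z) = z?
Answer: 45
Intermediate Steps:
B(W, y) = -2 + y
B(-31, -1*(-65)) - x(28, 18) = (-2 - 1*(-65)) - 1*18 = (-2 + 65) - 18 = 63 - 18 = 45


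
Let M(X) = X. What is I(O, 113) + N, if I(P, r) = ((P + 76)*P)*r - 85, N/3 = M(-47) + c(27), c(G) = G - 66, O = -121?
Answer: 614942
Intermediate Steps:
c(G) = -66 + G
N = -258 (N = 3*(-47 + (-66 + 27)) = 3*(-47 - 39) = 3*(-86) = -258)
I(P, r) = -85 + P*r*(76 + P) (I(P, r) = ((76 + P)*P)*r - 85 = (P*(76 + P))*r - 85 = P*r*(76 + P) - 85 = -85 + P*r*(76 + P))
I(O, 113) + N = (-85 + 113*(-121)² + 76*(-121)*113) - 258 = (-85 + 113*14641 - 1039148) - 258 = (-85 + 1654433 - 1039148) - 258 = 615200 - 258 = 614942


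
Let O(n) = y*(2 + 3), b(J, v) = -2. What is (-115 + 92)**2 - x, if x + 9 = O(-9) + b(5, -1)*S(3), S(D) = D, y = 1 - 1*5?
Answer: 564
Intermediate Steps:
y = -4 (y = 1 - 5 = -4)
O(n) = -20 (O(n) = -4*(2 + 3) = -4*5 = -20)
x = -35 (x = -9 + (-20 - 2*3) = -9 + (-20 - 6) = -9 - 26 = -35)
(-115 + 92)**2 - x = (-115 + 92)**2 - 1*(-35) = (-23)**2 + 35 = 529 + 35 = 564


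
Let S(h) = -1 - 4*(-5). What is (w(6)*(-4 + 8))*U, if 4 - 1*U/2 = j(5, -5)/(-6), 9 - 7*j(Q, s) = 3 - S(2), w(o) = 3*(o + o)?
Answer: 9264/7 ≈ 1323.4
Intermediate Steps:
w(o) = 6*o (w(o) = 3*(2*o) = 6*o)
S(h) = 19 (S(h) = -1 + 20 = 19)
j(Q, s) = 25/7 (j(Q, s) = 9/7 - (3 - 1*19)/7 = 9/7 - (3 - 19)/7 = 9/7 - ⅐*(-16) = 9/7 + 16/7 = 25/7)
U = 193/21 (U = 8 - 50/(7*(-6)) = 8 - 50*(-1)/(7*6) = 8 - 2*(-25/42) = 8 + 25/21 = 193/21 ≈ 9.1905)
(w(6)*(-4 + 8))*U = ((6*6)*(-4 + 8))*(193/21) = (36*4)*(193/21) = 144*(193/21) = 9264/7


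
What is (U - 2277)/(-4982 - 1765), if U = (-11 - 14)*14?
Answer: 2627/6747 ≈ 0.38936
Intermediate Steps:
U = -350 (U = -25*14 = -350)
(U - 2277)/(-4982 - 1765) = (-350 - 2277)/(-4982 - 1765) = -2627/(-6747) = -2627*(-1/6747) = 2627/6747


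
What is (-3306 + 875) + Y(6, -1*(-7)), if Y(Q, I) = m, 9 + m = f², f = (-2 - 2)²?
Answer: -2184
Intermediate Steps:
f = 16 (f = (-4)² = 16)
m = 247 (m = -9 + 16² = -9 + 256 = 247)
Y(Q, I) = 247
(-3306 + 875) + Y(6, -1*(-7)) = (-3306 + 875) + 247 = -2431 + 247 = -2184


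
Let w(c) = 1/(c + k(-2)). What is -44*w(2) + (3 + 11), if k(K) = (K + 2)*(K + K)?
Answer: -8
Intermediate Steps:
k(K) = 2*K*(2 + K) (k(K) = (2 + K)*(2*K) = 2*K*(2 + K))
w(c) = 1/c (w(c) = 1/(c + 2*(-2)*(2 - 2)) = 1/(c + 2*(-2)*0) = 1/(c + 0) = 1/c)
-44*w(2) + (3 + 11) = -44/2 + (3 + 11) = -44*½ + 14 = -22 + 14 = -8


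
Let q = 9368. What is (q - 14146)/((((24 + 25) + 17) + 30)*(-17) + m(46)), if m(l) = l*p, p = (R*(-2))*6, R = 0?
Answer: 2389/816 ≈ 2.9277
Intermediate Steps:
p = 0 (p = (0*(-2))*6 = 0*6 = 0)
m(l) = 0 (m(l) = l*0 = 0)
(q - 14146)/((((24 + 25) + 17) + 30)*(-17) + m(46)) = (9368 - 14146)/((((24 + 25) + 17) + 30)*(-17) + 0) = -4778/(((49 + 17) + 30)*(-17) + 0) = -4778/((66 + 30)*(-17) + 0) = -4778/(96*(-17) + 0) = -4778/(-1632 + 0) = -4778/(-1632) = -4778*(-1/1632) = 2389/816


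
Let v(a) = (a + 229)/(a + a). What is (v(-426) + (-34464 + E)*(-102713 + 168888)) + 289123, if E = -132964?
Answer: -9439528477807/852 ≈ -1.1079e+10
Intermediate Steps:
v(a) = (229 + a)/(2*a) (v(a) = (229 + a)/((2*a)) = (229 + a)*(1/(2*a)) = (229 + a)/(2*a))
(v(-426) + (-34464 + E)*(-102713 + 168888)) + 289123 = ((½)*(229 - 426)/(-426) + (-34464 - 132964)*(-102713 + 168888)) + 289123 = ((½)*(-1/426)*(-197) - 167428*66175) + 289123 = (197/852 - 11079547900) + 289123 = -9439774810603/852 + 289123 = -9439528477807/852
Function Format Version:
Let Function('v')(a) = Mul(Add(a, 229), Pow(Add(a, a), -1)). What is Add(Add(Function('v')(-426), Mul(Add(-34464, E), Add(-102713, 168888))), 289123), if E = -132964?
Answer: Rational(-9439528477807, 852) ≈ -1.1079e+10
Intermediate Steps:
Function('v')(a) = Mul(Rational(1, 2), Pow(a, -1), Add(229, a)) (Function('v')(a) = Mul(Add(229, a), Pow(Mul(2, a), -1)) = Mul(Add(229, a), Mul(Rational(1, 2), Pow(a, -1))) = Mul(Rational(1, 2), Pow(a, -1), Add(229, a)))
Add(Add(Function('v')(-426), Mul(Add(-34464, E), Add(-102713, 168888))), 289123) = Add(Add(Mul(Rational(1, 2), Pow(-426, -1), Add(229, -426)), Mul(Add(-34464, -132964), Add(-102713, 168888))), 289123) = Add(Add(Mul(Rational(1, 2), Rational(-1, 426), -197), Mul(-167428, 66175)), 289123) = Add(Add(Rational(197, 852), -11079547900), 289123) = Add(Rational(-9439774810603, 852), 289123) = Rational(-9439528477807, 852)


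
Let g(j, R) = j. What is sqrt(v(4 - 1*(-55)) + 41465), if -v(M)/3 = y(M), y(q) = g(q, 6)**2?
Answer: sqrt(31022) ≈ 176.13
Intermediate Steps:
y(q) = q**2
v(M) = -3*M**2
sqrt(v(4 - 1*(-55)) + 41465) = sqrt(-3*(4 - 1*(-55))**2 + 41465) = sqrt(-3*(4 + 55)**2 + 41465) = sqrt(-3*59**2 + 41465) = sqrt(-3*3481 + 41465) = sqrt(-10443 + 41465) = sqrt(31022)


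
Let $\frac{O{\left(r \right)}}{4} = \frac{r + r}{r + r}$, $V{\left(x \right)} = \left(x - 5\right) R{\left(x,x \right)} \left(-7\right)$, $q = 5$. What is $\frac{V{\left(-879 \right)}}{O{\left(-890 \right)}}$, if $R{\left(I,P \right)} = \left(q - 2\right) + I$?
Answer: $-1355172$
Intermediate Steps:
$R{\left(I,P \right)} = 3 + I$ ($R{\left(I,P \right)} = \left(5 - 2\right) + I = 3 + I$)
$V{\left(x \right)} = - 7 \left(-5 + x\right) \left(3 + x\right)$ ($V{\left(x \right)} = \left(x - 5\right) \left(3 + x\right) \left(-7\right) = \left(-5 + x\right) \left(3 + x\right) \left(-7\right) = - 7 \left(-5 + x\right) \left(3 + x\right)$)
$O{\left(r \right)} = 4$ ($O{\left(r \right)} = 4 \frac{r + r}{r + r} = 4 \frac{2 r}{2 r} = 4 \cdot 2 r \frac{1}{2 r} = 4 \cdot 1 = 4$)
$\frac{V{\left(-879 \right)}}{O{\left(-890 \right)}} = \frac{\left(-7\right) \left(-5 - 879\right) \left(3 - 879\right)}{4} = \left(-7\right) \left(-884\right) \left(-876\right) \frac{1}{4} = \left(-5420688\right) \frac{1}{4} = -1355172$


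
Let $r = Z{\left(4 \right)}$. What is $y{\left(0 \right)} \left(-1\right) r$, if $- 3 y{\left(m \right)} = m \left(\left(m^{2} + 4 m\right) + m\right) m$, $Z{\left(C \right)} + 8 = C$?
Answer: $0$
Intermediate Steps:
$Z{\left(C \right)} = -8 + C$
$r = -4$ ($r = -8 + 4 = -4$)
$y{\left(m \right)} = - \frac{m^{2} \left(m^{2} + 5 m\right)}{3}$ ($y{\left(m \right)} = - \frac{m \left(\left(m^{2} + 4 m\right) + m\right) m}{3} = - \frac{m \left(m^{2} + 5 m\right) m}{3} = - \frac{m^{2} \left(m^{2} + 5 m\right)}{3}$)
$y{\left(0 \right)} \left(-1\right) r = \frac{0^{3} \left(-5 - 0\right)}{3} \left(-1\right) \left(-4\right) = \frac{1}{3} \cdot 0 \left(-5 + 0\right) \left(-1\right) \left(-4\right) = \frac{1}{3} \cdot 0 \left(-5\right) \left(-1\right) \left(-4\right) = 0 \left(-1\right) \left(-4\right) = 0 \left(-4\right) = 0$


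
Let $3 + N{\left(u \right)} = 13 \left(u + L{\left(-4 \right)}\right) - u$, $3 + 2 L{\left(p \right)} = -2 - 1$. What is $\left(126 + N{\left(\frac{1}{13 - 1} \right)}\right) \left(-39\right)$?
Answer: $-3315$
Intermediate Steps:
$L{\left(p \right)} = -3$ ($L{\left(p \right)} = - \frac{3}{2} + \frac{-2 - 1}{2} = - \frac{3}{2} + \frac{1}{2} \left(-3\right) = - \frac{3}{2} - \frac{3}{2} = -3$)
$N{\left(u \right)} = -42 + 12 u$ ($N{\left(u \right)} = -3 - \left(u - 13 \left(u - 3\right)\right) = -3 - \left(u - 13 \left(-3 + u\right)\right) = -3 + \left(\left(-39 + 13 u\right) - u\right) = -3 + \left(-39 + 12 u\right) = -42 + 12 u$)
$\left(126 + N{\left(\frac{1}{13 - 1} \right)}\right) \left(-39\right) = \left(126 - \left(42 - \frac{12}{13 - 1}\right)\right) \left(-39\right) = \left(126 - \left(42 - \frac{12}{12}\right)\right) \left(-39\right) = \left(126 + \left(-42 + 12 \cdot \frac{1}{12}\right)\right) \left(-39\right) = \left(126 + \left(-42 + 1\right)\right) \left(-39\right) = \left(126 - 41\right) \left(-39\right) = 85 \left(-39\right) = -3315$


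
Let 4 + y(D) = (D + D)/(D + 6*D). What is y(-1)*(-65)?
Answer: 1690/7 ≈ 241.43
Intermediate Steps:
y(D) = -26/7 (y(D) = -4 + (D + D)/(D + 6*D) = -4 + (2*D)/((7*D)) = -4 + (2*D)*(1/(7*D)) = -4 + 2/7 = -26/7)
y(-1)*(-65) = -26/7*(-65) = 1690/7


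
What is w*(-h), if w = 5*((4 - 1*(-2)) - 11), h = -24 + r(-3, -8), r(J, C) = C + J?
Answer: -875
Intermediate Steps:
h = -35 (h = -24 + (-8 - 3) = -24 - 11 = -35)
w = -25 (w = 5*((4 + 2) - 11) = 5*(6 - 11) = 5*(-5) = -25)
w*(-h) = -(-25)*(-35) = -25*35 = -875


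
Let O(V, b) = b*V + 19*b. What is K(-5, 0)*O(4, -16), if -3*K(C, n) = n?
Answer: 0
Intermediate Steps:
O(V, b) = 19*b + V*b (O(V, b) = V*b + 19*b = 19*b + V*b)
K(C, n) = -n/3
K(-5, 0)*O(4, -16) = (-⅓*0)*(-16*(19 + 4)) = 0*(-16*23) = 0*(-368) = 0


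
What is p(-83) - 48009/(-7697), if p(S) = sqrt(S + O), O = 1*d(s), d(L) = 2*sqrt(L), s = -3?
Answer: 48009/7697 + sqrt(-83 + 2*I*sqrt(3)) ≈ 6.4274 + 9.1124*I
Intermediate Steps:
O = 2*I*sqrt(3) (O = 1*(2*sqrt(-3)) = 1*(2*(I*sqrt(3))) = 1*(2*I*sqrt(3)) = 2*I*sqrt(3) ≈ 3.4641*I)
p(S) = sqrt(S + 2*I*sqrt(3))
p(-83) - 48009/(-7697) = sqrt(-83 + 2*I*sqrt(3)) - 48009/(-7697) = sqrt(-83 + 2*I*sqrt(3)) - 48009*(-1)/7697 = sqrt(-83 + 2*I*sqrt(3)) - 1*(-48009/7697) = sqrt(-83 + 2*I*sqrt(3)) + 48009/7697 = 48009/7697 + sqrt(-83 + 2*I*sqrt(3))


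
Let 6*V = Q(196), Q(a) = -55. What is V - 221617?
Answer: -1329757/6 ≈ -2.2163e+5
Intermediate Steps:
V = -55/6 (V = (⅙)*(-55) = -55/6 ≈ -9.1667)
V - 221617 = -55/6 - 221617 = -1329757/6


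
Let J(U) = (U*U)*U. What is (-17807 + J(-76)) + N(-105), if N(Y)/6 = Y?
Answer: -457413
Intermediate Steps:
J(U) = U³ (J(U) = U²*U = U³)
N(Y) = 6*Y
(-17807 + J(-76)) + N(-105) = (-17807 + (-76)³) + 6*(-105) = (-17807 - 438976) - 630 = -456783 - 630 = -457413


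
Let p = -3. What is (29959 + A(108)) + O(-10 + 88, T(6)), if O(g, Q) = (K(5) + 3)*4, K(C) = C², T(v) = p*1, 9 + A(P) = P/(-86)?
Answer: 1292612/43 ≈ 30061.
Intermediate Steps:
A(P) = -9 - P/86 (A(P) = -9 + P/(-86) = -9 + P*(-1/86) = -9 - P/86)
T(v) = -3 (T(v) = -3*1 = -3)
O(g, Q) = 112 (O(g, Q) = (5² + 3)*4 = (25 + 3)*4 = 28*4 = 112)
(29959 + A(108)) + O(-10 + 88, T(6)) = (29959 + (-9 - 1/86*108)) + 112 = (29959 + (-9 - 54/43)) + 112 = (29959 - 441/43) + 112 = 1287796/43 + 112 = 1292612/43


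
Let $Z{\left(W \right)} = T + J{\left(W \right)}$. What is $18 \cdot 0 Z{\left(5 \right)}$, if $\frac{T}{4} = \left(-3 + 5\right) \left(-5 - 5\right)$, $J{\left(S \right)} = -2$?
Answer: $0$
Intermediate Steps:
$T = -80$ ($T = 4 \left(-3 + 5\right) \left(-5 - 5\right) = 4 \cdot 2 \left(-10\right) = 4 \left(-20\right) = -80$)
$Z{\left(W \right)} = -82$ ($Z{\left(W \right)} = -80 - 2 = -82$)
$18 \cdot 0 Z{\left(5 \right)} = 18 \cdot 0 \left(-82\right) = 0 \left(-82\right) = 0$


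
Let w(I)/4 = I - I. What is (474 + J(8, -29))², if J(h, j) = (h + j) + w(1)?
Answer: 205209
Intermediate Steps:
w(I) = 0 (w(I) = 4*(I - I) = 4*0 = 0)
J(h, j) = h + j (J(h, j) = (h + j) + 0 = h + j)
(474 + J(8, -29))² = (474 + (8 - 29))² = (474 - 21)² = 453² = 205209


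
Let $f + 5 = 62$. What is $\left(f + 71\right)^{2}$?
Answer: $16384$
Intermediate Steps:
$f = 57$ ($f = -5 + 62 = 57$)
$\left(f + 71\right)^{2} = \left(57 + 71\right)^{2} = 128^{2} = 16384$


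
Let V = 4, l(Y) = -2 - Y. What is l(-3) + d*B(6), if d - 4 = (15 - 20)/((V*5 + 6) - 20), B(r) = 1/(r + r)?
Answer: 91/72 ≈ 1.2639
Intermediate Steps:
B(r) = 1/(2*r)
d = 19/6 (d = 4 + (15 - 20)/((4*5 + 6) - 20) = 4 - 5/((20 + 6) - 20) = 4 - 5/(26 - 20) = 4 - 5/6 = 4 - 5*⅙ = 4 - ⅚ = 19/6 ≈ 3.1667)
l(-3) + d*B(6) = (-2 - 1*(-3)) + 19*((½)/6)/6 = (-2 + 3) + 19*((½)*(⅙))/6 = 1 + (19/6)*(1/12) = 1 + 19/72 = 91/72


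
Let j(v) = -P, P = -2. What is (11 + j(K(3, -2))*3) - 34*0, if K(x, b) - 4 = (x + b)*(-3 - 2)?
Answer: 17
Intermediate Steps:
K(x, b) = 4 - 5*b - 5*x (K(x, b) = 4 + (x + b)*(-3 - 2) = 4 + (b + x)*(-5) = 4 + (-5*b - 5*x) = 4 - 5*b - 5*x)
j(v) = 2 (j(v) = -1*(-2) = 2)
(11 + j(K(3, -2))*3) - 34*0 = (11 + 2*3) - 34*0 = (11 + 6) - 1*0 = 17 + 0 = 17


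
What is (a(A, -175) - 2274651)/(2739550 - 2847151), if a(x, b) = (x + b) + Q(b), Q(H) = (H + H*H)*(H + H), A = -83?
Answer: 4310803/35867 ≈ 120.19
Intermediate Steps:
Q(H) = 2*H*(H + H²) (Q(H) = (H + H²)*(2*H) = 2*H*(H + H²))
a(x, b) = b + x + 2*b²*(1 + b) (a(x, b) = (x + b) + 2*b²*(1 + b) = (b + x) + 2*b²*(1 + b) = b + x + 2*b²*(1 + b))
(a(A, -175) - 2274651)/(2739550 - 2847151) = ((-175 - 83 + 2*(-175)²*(1 - 175)) - 2274651)/(2739550 - 2847151) = ((-175 - 83 + 2*30625*(-174)) - 2274651)/(-107601) = ((-175 - 83 - 10657500) - 2274651)*(-1/107601) = (-10657758 - 2274651)*(-1/107601) = -12932409*(-1/107601) = 4310803/35867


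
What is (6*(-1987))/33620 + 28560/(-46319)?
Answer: -108028737/111231770 ≈ -0.97120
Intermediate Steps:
(6*(-1987))/33620 + 28560/(-46319) = -11922*1/33620 + 28560*(-1/46319) = -5961/16810 - 4080/6617 = -108028737/111231770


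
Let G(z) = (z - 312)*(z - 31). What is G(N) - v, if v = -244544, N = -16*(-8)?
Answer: 226696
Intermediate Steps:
N = 128
G(z) = (-312 + z)*(-31 + z)
G(N) - v = (9672 + 128² - 343*128) - 1*(-244544) = (9672 + 16384 - 43904) + 244544 = -17848 + 244544 = 226696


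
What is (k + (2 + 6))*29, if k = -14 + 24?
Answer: 522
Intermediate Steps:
k = 10
(k + (2 + 6))*29 = (10 + (2 + 6))*29 = (10 + 8)*29 = 18*29 = 522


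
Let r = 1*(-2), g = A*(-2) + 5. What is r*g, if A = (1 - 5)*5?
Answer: -90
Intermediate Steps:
A = -20 (A = -4*5 = -20)
g = 45 (g = -20*(-2) + 5 = 40 + 5 = 45)
r = -2
r*g = -2*45 = -90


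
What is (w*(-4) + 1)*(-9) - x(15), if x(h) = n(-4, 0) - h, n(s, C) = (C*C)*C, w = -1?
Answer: -30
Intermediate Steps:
n(s, C) = C³ (n(s, C) = C²*C = C³)
x(h) = -h (x(h) = 0³ - h = 0 - h = -h)
(w*(-4) + 1)*(-9) - x(15) = (-1*(-4) + 1)*(-9) - (-1)*15 = (4 + 1)*(-9) - 1*(-15) = 5*(-9) + 15 = -45 + 15 = -30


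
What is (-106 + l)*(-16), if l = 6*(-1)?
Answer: 1792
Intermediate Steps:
l = -6
(-106 + l)*(-16) = (-106 - 6)*(-16) = -112*(-16) = 1792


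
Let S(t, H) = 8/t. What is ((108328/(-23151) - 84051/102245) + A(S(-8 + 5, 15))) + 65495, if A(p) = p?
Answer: 4697338704368/71729515 ≈ 65487.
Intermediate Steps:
((108328/(-23151) - 84051/102245) + A(S(-8 + 5, 15))) + 65495 = ((108328/(-23151) - 84051/102245) + 8/(-8 + 5)) + 65495 = ((108328*(-1/23151) - 84051*1/102245) + 8/(-3)) + 65495 = ((-108328/23151 - 7641/9295) + 8*(-⅓)) + 65495 = (-1183805551/215188545 - 8/3) + 65495 = -585880557/71729515 + 65495 = 4697338704368/71729515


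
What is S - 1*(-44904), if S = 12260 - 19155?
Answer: 38009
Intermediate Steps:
S = -6895
S - 1*(-44904) = -6895 - 1*(-44904) = -6895 + 44904 = 38009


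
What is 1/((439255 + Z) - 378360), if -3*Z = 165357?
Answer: 1/5776 ≈ 0.00017313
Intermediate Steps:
Z = -55119 (Z = -⅓*165357 = -55119)
1/((439255 + Z) - 378360) = 1/((439255 - 55119) - 378360) = 1/(384136 - 378360) = 1/5776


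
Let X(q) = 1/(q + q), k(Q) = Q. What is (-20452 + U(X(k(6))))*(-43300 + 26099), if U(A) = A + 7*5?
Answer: 4214296603/12 ≈ 3.5119e+8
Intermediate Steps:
X(q) = 1/(2*q)
U(A) = 35 + A (U(A) = A + 35 = 35 + A)
(-20452 + U(X(k(6))))*(-43300 + 26099) = (-20452 + (35 + (½)/6))*(-43300 + 26099) = (-20452 + (35 + (½)*(⅙)))*(-17201) = (-20452 + (35 + 1/12))*(-17201) = (-20452 + 421/12)*(-17201) = -245003/12*(-17201) = 4214296603/12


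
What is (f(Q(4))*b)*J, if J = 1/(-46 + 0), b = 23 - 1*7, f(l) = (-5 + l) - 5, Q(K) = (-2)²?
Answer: 48/23 ≈ 2.0870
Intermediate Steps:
Q(K) = 4
f(l) = -10 + l
b = 16 (b = 23 - 7 = 16)
J = -1/46 (J = 1/(-46) = -1/46 ≈ -0.021739)
(f(Q(4))*b)*J = ((-10 + 4)*16)*(-1/46) = -6*16*(-1/46) = -96*(-1/46) = 48/23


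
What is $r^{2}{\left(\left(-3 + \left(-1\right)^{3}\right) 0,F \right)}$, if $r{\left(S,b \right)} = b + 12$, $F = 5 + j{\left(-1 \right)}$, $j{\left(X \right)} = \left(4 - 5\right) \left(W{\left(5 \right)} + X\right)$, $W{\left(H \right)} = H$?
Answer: $169$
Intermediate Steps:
$j{\left(X \right)} = -5 - X$ ($j{\left(X \right)} = \left(4 - 5\right) \left(5 + X\right) = - (5 + X) = -5 - X$)
$F = 1$ ($F = 5 - 4 = 1$)
$r{\left(S,b \right)} = 12 + b$
$r^{2}{\left(\left(-3 + \left(-1\right)^{3}\right) 0,F \right)} = \left(12 + 1\right)^{2} = 13^{2} = 169$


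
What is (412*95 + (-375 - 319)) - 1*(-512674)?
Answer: 551120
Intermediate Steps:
(412*95 + (-375 - 319)) - 1*(-512674) = (39140 - 694) + 512674 = 38446 + 512674 = 551120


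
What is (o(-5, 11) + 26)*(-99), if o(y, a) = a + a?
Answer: -4752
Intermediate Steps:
o(y, a) = 2*a
(o(-5, 11) + 26)*(-99) = (2*11 + 26)*(-99) = (22 + 26)*(-99) = 48*(-99) = -4752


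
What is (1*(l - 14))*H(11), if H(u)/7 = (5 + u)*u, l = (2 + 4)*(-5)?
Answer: -54208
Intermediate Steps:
l = -30 (l = 6*(-5) = -30)
H(u) = 7*u*(5 + u) (H(u) = 7*((5 + u)*u) = 7*(u*(5 + u)) = 7*u*(5 + u))
(1*(l - 14))*H(11) = (1*(-30 - 14))*(7*11*(5 + 11)) = (1*(-44))*(7*11*16) = -44*1232 = -54208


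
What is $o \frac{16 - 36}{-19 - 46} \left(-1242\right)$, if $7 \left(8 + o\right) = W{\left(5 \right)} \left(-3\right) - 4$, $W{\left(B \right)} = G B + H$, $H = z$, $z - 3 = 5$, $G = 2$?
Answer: $\frac{566352}{91} \approx 6223.6$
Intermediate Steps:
$z = 8$ ($z = 3 + 5 = 8$)
$H = 8$
$W{\left(B \right)} = 8 + 2 B$ ($W{\left(B \right)} = 2 B + 8 = 8 + 2 B$)
$o = - \frac{114}{7}$ ($o = -8 + \frac{\left(8 + 2 \cdot 5\right) \left(-3\right) - 4}{7} = -8 + \frac{\left(8 + 10\right) \left(-3\right) - 4}{7} = -8 + \frac{18 \left(-3\right) - 4}{7} = -8 + \frac{-54 - 4}{7} = -8 + \frac{1}{7} \left(-58\right) = -8 - \frac{58}{7} = - \frac{114}{7} \approx -16.286$)
$o \frac{16 - 36}{-19 - 46} \left(-1242\right) = - \frac{114 \frac{16 - 36}{-19 - 46}}{7} \left(-1242\right) = - \frac{114 \left(- \frac{20}{-65}\right)}{7} \left(-1242\right) = - \frac{114 \left(\left(-20\right) \left(- \frac{1}{65}\right)\right)}{7} \left(-1242\right) = \left(- \frac{114}{7}\right) \frac{4}{13} \left(-1242\right) = \left(- \frac{456}{91}\right) \left(-1242\right) = \frac{566352}{91}$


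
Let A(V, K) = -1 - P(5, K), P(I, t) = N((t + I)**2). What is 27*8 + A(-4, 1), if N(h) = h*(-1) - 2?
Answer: 253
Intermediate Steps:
N(h) = -2 - h (N(h) = -h - 2 = -2 - h)
P(I, t) = -2 - (I + t)**2 (P(I, t) = -2 - (t + I)**2 = -2 - (I + t)**2)
A(V, K) = 1 + (5 + K)**2 (A(V, K) = -1 - (-2 - (5 + K)**2) = -1 + (2 + (5 + K)**2) = 1 + (5 + K)**2)
27*8 + A(-4, 1) = 27*8 + (1 + (5 + 1)**2) = 216 + (1 + 6**2) = 216 + (1 + 36) = 216 + 37 = 253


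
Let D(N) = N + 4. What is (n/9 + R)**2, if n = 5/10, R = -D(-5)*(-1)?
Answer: 289/324 ≈ 0.89198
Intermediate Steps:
D(N) = 4 + N
R = -1 (R = -(4 - 5)*(-1) = -1*(-1)*(-1) = 1*(-1) = -1)
n = 1/2 (n = 5*(1/10) = 1/2 ≈ 0.50000)
(n/9 + R)**2 = ((1/2)/9 - 1)**2 = ((1/2)*(1/9) - 1)**2 = (1/18 - 1)**2 = (-17/18)**2 = 289/324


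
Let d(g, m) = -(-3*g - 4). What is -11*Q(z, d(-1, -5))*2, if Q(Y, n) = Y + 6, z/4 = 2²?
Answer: -484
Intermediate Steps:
z = 16 (z = 4*2² = 4*4 = 16)
d(g, m) = 4 + 3*g (d(g, m) = -(-4 - 3*g) = 4 + 3*g)
Q(Y, n) = 6 + Y
-11*Q(z, d(-1, -5))*2 = -11*(6 + 16)*2 = -11*22*2 = -242*2 = -484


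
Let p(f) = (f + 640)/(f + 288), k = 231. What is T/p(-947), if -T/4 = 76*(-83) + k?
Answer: 16018972/307 ≈ 52179.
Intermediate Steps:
p(f) = (640 + f)/(288 + f)
T = 24308 (T = -4*(76*(-83) + 231) = -4*(-6308 + 231) = -4*(-6077) = 24308)
T/p(-947) = 24308/(((640 - 947)/(288 - 947))) = 24308/((-307/(-659))) = 24308/((-1/659*(-307))) = 24308/(307/659) = 24308*(659/307) = 16018972/307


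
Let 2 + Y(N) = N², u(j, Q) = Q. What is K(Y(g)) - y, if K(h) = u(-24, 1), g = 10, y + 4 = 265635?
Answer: -265630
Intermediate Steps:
y = 265631 (y = -4 + 265635 = 265631)
Y(N) = -2 + N²
K(h) = 1
K(Y(g)) - y = 1 - 1*265631 = 1 - 265631 = -265630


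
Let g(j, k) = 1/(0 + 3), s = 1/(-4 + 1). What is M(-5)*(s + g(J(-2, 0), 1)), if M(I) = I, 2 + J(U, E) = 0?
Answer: 0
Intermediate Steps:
J(U, E) = -2 (J(U, E) = -2 + 0 = -2)
s = -⅓ (s = 1/(-3) = -⅓ ≈ -0.33333)
g(j, k) = ⅓ (g(j, k) = 1/3 = ⅓)
M(-5)*(s + g(J(-2, 0), 1)) = -5*(-⅓ + ⅓) = -5*0 = 0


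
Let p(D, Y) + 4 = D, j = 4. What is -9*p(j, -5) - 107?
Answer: -107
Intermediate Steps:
p(D, Y) = -4 + D
-9*p(j, -5) - 107 = -9*(-4 + 4) - 107 = -9*0 - 107 = 0 - 107 = -107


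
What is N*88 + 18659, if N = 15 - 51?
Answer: 15491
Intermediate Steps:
N = -36
N*88 + 18659 = -36*88 + 18659 = -3168 + 18659 = 15491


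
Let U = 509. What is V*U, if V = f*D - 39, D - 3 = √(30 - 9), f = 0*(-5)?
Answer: -19851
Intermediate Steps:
f = 0
D = 3 + √21 (D = 3 + √(30 - 9) = 3 + √21 ≈ 7.5826)
V = -39 (V = 0*(3 + √21) - 39 = 0 - 39 = -39)
V*U = -39*509 = -19851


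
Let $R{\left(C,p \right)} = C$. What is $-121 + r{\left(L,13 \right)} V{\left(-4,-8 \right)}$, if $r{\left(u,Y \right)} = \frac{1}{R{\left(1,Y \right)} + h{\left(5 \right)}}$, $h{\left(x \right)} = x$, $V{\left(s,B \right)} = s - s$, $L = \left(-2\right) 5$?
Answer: $-121$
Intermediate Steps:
$L = -10$
$V{\left(s,B \right)} = 0$
$r{\left(u,Y \right)} = \frac{1}{6}$ ($r{\left(u,Y \right)} = \frac{1}{1 + 5} = \frac{1}{6}$)
$-121 + r{\left(L,13 \right)} V{\left(-4,-8 \right)} = -121 + \frac{1}{6} \cdot 0 = -121 + 0 = -121$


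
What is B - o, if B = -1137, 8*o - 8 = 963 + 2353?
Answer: -3105/2 ≈ -1552.5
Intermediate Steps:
o = 831/2 (o = 1 + (963 + 2353)/8 = 1 + (⅛)*3316 = 1 + 829/2 = 831/2 ≈ 415.50)
B - o = -1137 - 1*831/2 = -1137 - 831/2 = -3105/2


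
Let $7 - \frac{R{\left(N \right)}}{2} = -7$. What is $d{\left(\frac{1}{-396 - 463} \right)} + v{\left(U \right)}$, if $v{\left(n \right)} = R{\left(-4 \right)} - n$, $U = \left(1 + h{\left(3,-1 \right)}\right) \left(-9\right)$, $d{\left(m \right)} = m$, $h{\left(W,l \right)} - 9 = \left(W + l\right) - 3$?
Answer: $\frac{93630}{859} \approx 109.0$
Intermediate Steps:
$h{\left(W,l \right)} = 6 + W + l$ ($h{\left(W,l \right)} = 9 - \left(3 - W - l\right) = 9 + \left(-3 + W + l\right) = 6 + W + l$)
$R{\left(N \right)} = 28$ ($R{\left(N \right)} = 14 - -14 = 14 + 14 = 28$)
$U = -81$ ($U = \left(1 + \left(6 + 3 - 1\right)\right) \left(-9\right) = \left(1 + 8\right) \left(-9\right) = 9 \left(-9\right) = -81$)
$v{\left(n \right)} = 28 - n$
$d{\left(\frac{1}{-396 - 463} \right)} + v{\left(U \right)} = \frac{1}{-396 - 463} + \left(28 - -81\right) = \frac{1}{-859} + \left(28 + 81\right) = - \frac{1}{859} + 109 = \frac{93630}{859}$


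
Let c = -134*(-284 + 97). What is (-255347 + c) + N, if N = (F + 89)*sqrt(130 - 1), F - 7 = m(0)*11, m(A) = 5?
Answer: -230289 + 151*sqrt(129) ≈ -2.2857e+5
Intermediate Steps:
c = 25058 (c = -134*(-187) = 25058)
F = 62 (F = 7 + 5*11 = 7 + 55 = 62)
N = 151*sqrt(129) (N = (62 + 89)*sqrt(130 - 1) = 151*sqrt(129) ≈ 1715.0)
(-255347 + c) + N = (-255347 + 25058) + 151*sqrt(129) = -230289 + 151*sqrt(129)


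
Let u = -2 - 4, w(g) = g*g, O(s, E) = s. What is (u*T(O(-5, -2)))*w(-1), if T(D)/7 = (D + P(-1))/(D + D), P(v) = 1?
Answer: -84/5 ≈ -16.800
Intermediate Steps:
w(g) = g²
u = -6
T(D) = 7*(1 + D)/(2*D) (T(D) = 7*((D + 1)/(D + D)) = 7*((1 + D)/((2*D))) = 7*((1 + D)*(1/(2*D))) = 7*((1 + D)/(2*D)) = 7*(1 + D)/(2*D))
(u*T(O(-5, -2)))*w(-1) = -21*(1 - 5)/(-5)*(-1)² = -21*(-1)*(-4)/5*1 = -6*14/5*1 = -84/5*1 = -84/5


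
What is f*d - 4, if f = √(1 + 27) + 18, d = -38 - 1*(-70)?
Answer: 572 + 64*√7 ≈ 741.33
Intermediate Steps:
d = 32 (d = -38 + 70 = 32)
f = 18 + 2*√7 (f = √28 + 18 = 2*√7 + 18 = 18 + 2*√7 ≈ 23.292)
f*d - 4 = (18 + 2*√7)*32 - 4 = (576 + 64*√7) - 4 = 572 + 64*√7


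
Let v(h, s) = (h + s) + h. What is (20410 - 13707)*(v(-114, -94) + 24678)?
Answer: 163258268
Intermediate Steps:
v(h, s) = s + 2*h
(20410 - 13707)*(v(-114, -94) + 24678) = (20410 - 13707)*((-94 + 2*(-114)) + 24678) = 6703*((-94 - 228) + 24678) = 6703*(-322 + 24678) = 6703*24356 = 163258268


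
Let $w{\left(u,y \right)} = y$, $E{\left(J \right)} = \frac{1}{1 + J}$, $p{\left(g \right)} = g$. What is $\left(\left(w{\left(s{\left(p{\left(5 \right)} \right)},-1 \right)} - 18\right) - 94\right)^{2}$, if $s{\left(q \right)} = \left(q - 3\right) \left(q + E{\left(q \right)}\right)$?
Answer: $12769$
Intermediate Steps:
$s{\left(q \right)} = \left(-3 + q\right) \left(q + \frac{1}{1 + q}\right)$ ($s{\left(q \right)} = \left(q - 3\right) \left(q + \frac{1}{1 + q}\right) = \left(-3 + q\right) \left(q + \frac{1}{1 + q}\right)$)
$\left(\left(w{\left(s{\left(p{\left(5 \right)} \right)},-1 \right)} - 18\right) - 94\right)^{2} = \left(\left(-1 - 18\right) - 94\right)^{2} = \left(-19 - 94\right)^{2} = \left(-113\right)^{2} = 12769$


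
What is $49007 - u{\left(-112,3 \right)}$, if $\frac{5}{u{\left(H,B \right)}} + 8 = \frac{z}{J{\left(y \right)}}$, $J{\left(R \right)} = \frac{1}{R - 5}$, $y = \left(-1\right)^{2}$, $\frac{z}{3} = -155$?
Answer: $\frac{90760959}{1852} \approx 49007.0$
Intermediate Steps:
$z = -465$ ($z = 3 \left(-155\right) = -465$)
$y = 1$
$J{\left(R \right)} = \frac{1}{-5 + R}$
$u{\left(H,B \right)} = \frac{5}{1852}$ ($u{\left(H,B \right)} = \frac{5}{-8 - \frac{465}{\frac{1}{-5 + 1}}} = \frac{5}{-8 - \frac{465}{\frac{1}{-4}}} = \frac{5}{-8 - \frac{465}{- \frac{1}{4}}} = \frac{5}{-8 - -1860} = \frac{5}{-8 + 1860} = \frac{5}{1852}$)
$49007 - u{\left(-112,3 \right)} = 49007 - \frac{5}{1852} = \frac{90760959}{1852}$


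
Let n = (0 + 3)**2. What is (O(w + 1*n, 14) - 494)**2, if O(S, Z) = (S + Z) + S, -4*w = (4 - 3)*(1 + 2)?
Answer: 859329/4 ≈ 2.1483e+5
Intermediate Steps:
n = 9 (n = 3**2 = 9)
w = -3/4 (w = -(4 - 3)*(1 + 2)/4 = -3/4 ≈ -0.75000)
O(S, Z) = Z + 2*S
(O(w + 1*n, 14) - 494)**2 = ((14 + 2*(-3/4 + 1*9)) - 494)**2 = ((14 + 2*(-3/4 + 9)) - 494)**2 = ((14 + 2*(33/4)) - 494)**2 = ((14 + 33/2) - 494)**2 = (61/2 - 494)**2 = (-927/2)**2 = 859329/4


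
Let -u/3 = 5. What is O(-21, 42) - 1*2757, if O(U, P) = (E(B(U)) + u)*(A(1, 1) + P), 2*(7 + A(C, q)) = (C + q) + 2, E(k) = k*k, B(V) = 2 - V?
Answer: 16261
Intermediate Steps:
u = -15 (u = -3*5 = -15)
E(k) = k²
A(C, q) = -6 + C/2 + q/2 (A(C, q) = -7 + ((C + q) + 2)/2 = -7 + (2 + C + q)/2 = -7 + (1 + C/2 + q/2) = -6 + C/2 + q/2)
O(U, P) = (-15 + (2 - U)²)*(-5 + P) (O(U, P) = ((2 - U)² - 15)*((-6 + (½)*1 + (½)*1) + P) = (-15 + (2 - U)²)*((-6 + ½ + ½) + P) = (-15 + (2 - U)²)*(-5 + P))
O(-21, 42) - 1*2757 = (75 - 15*42 - 5*(-2 - 21)² + 42*(-2 - 21)²) - 1*2757 = (75 - 630 - 5*(-23)² + 42*(-23)²) - 2757 = (75 - 630 - 5*529 + 42*529) - 2757 = (75 - 630 - 2645 + 22218) - 2757 = 19018 - 2757 = 16261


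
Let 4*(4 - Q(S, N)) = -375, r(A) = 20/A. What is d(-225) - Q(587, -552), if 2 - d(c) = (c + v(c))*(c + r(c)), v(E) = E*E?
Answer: 45377537/4 ≈ 1.1344e+7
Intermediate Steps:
v(E) = E²
Q(S, N) = 391/4 (Q(S, N) = 4 - ¼*(-375) = 4 + 375/4 = 391/4)
d(c) = 2 - (c + c²)*(c + 20/c)
d(-225) - Q(587, -552) = (-18 - 1*(-225)² - 1*(-225)³ - 20*(-225)) - 1*391/4 = (-18 - 1*50625 - 1*(-11390625) + 4500) - 391/4 = (-18 - 50625 + 11390625 + 4500) - 391/4 = 11344482 - 391/4 = 45377537/4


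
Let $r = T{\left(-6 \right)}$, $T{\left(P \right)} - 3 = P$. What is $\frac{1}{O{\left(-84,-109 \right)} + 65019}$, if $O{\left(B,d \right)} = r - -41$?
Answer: $\frac{1}{65057} \approx 1.5371 \cdot 10^{-5}$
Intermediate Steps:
$T{\left(P \right)} = 3 + P$
$r = -3$ ($r = 3 - 6 = -3$)
$O{\left(B,d \right)} = 38$ ($O{\left(B,d \right)} = -3 - -41 = -3 + 41 = 38$)
$\frac{1}{O{\left(-84,-109 \right)} + 65019} = \frac{1}{38 + 65019} = \frac{1}{65057}$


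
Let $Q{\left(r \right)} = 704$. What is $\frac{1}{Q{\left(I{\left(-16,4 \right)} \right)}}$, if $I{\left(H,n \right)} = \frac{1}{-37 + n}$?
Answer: $\frac{1}{704} \approx 0.0014205$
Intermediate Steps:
$\frac{1}{Q{\left(I{\left(-16,4 \right)} \right)}} = \frac{1}{704}$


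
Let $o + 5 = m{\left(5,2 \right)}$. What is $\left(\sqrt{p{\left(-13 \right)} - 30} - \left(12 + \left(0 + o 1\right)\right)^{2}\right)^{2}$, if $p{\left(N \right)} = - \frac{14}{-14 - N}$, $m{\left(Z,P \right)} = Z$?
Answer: $20720 - 1152 i \approx 20720.0 - 1152.0 i$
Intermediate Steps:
$o = 0$ ($o = -5 + 5 = 0$)
$\left(\sqrt{p{\left(-13 \right)} - 30} - \left(12 + \left(0 + o 1\right)\right)^{2}\right)^{2} = \left(\sqrt{\frac{14}{14 - 13} - 30} - \left(12 + \left(0 + 0 \cdot 1\right)\right)^{2}\right)^{2} = \left(\sqrt{\frac{14}{1} - 30} - \left(12 + \left(0 + 0\right)\right)^{2}\right)^{2} = \left(\sqrt{14 \cdot 1 - 30} - \left(12 + 0\right)^{2}\right)^{2} = \left(\sqrt{14 - 30} - 12^{2}\right)^{2} = \left(\sqrt{-16} - 144\right)^{2} = \left(4 i - 144\right)^{2} = \left(-144 + 4 i\right)^{2}$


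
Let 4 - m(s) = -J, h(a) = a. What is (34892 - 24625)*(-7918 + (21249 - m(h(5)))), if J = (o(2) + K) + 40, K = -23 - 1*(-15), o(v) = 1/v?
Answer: 272989263/2 ≈ 1.3649e+8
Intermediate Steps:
K = -8 (K = -23 + 15 = -8)
J = 65/2 (J = (1/2 - 8) + 40 = (½ - 8) + 40 = -15/2 + 40 = 65/2 ≈ 32.500)
m(s) = 73/2 (m(s) = 4 - (-1)*65/2 = 4 - 1*(-65/2) = 4 + 65/2 = 73/2)
(34892 - 24625)*(-7918 + (21249 - m(h(5)))) = (34892 - 24625)*(-7918 + (21249 - 1*73/2)) = 10267*(-7918 + (21249 - 73/2)) = 10267*(-7918 + 42425/2) = 10267*(26589/2) = 272989263/2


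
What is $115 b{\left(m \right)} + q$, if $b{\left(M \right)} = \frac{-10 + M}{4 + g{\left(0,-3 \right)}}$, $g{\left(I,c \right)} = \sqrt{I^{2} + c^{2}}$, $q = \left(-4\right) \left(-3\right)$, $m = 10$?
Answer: $12$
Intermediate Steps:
$q = 12$
$b{\left(M \right)} = - \frac{10}{7} + \frac{M}{7}$ ($b{\left(M \right)} = \frac{-10 + M}{4 + \sqrt{0^{2} + \left(-3\right)^{2}}} = \frac{-10 + M}{4 + \sqrt{0 + 9}} = \frac{-10 + M}{4 + \sqrt{9}} = \frac{-10 + M}{4 + 3} = \frac{-10 + M}{7} = \left(-10 + M\right) \frac{1}{7} = - \frac{10}{7} + \frac{M}{7}$)
$115 b{\left(m \right)} + q = 115 \left(- \frac{10}{7} + \frac{1}{7} \cdot 10\right) + 12 = 115 \left(- \frac{10}{7} + \frac{10}{7}\right) + 12 = 115 \cdot 0 + 12 = 0 + 12 = 12$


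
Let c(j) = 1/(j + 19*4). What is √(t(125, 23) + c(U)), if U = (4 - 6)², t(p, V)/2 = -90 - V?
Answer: I*√90395/20 ≈ 15.033*I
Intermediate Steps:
t(p, V) = -180 - 2*V (t(p, V) = 2*(-90 - V) = -180 - 2*V)
U = 4 (U = (-2)² = 4)
c(j) = 1/(76 + j) (c(j) = 1/(j + 76) = 1/(76 + j))
√(t(125, 23) + c(U)) = √((-180 - 2*23) + 1/(76 + 4)) = √((-180 - 46) + 1/80) = √(-226 + 1/80) = √(-18079/80) = I*√90395/20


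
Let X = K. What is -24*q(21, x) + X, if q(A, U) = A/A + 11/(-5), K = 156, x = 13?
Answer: 924/5 ≈ 184.80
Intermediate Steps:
X = 156
q(A, U) = -6/5 (q(A, U) = 1 + 11*(-1/5) = 1 - 11/5 = -6/5)
-24*q(21, x) + X = -24*(-6/5) + 156 = 144/5 + 156 = 924/5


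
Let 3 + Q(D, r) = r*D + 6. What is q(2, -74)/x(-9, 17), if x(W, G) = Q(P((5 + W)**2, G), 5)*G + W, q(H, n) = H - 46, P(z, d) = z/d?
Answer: -22/61 ≈ -0.36066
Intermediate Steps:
Q(D, r) = 3 + D*r (Q(D, r) = -3 + (r*D + 6) = -3 + (D*r + 6) = -3 + (6 + D*r) = 3 + D*r)
q(H, n) = -46 + H
x(W, G) = W + G*(3 + 5*(5 + W)**2/G) (x(W, G) = (3 + ((5 + W)**2/G)*5)*G + W = (3 + 5*(5 + W)**2/G)*G + W = G*(3 + 5*(5 + W)**2/G) + W = W + G*(3 + 5*(5 + W)**2/G))
q(2, -74)/x(-9, 17) = (-46 + 2)/(-9 + 3*17 + 5*(5 - 9)**2) = -44/(-9 + 51 + 5*(-4)**2) = -44/(-9 + 51 + 5*16) = -44/(-9 + 51 + 80) = -44/122 = -44*1/122 = -22/61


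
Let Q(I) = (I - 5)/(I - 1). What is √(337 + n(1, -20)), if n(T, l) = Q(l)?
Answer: √149142/21 ≈ 18.390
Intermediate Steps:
Q(I) = (-5 + I)/(-1 + I)
n(T, l) = (-5 + l)/(-1 + l)
√(337 + n(1, -20)) = √(337 + (-5 - 20)/(-1 - 20)) = √(337 - 25/(-21)) = √(337 - 1/21*(-25)) = √(337 + 25/21) = √(7102/21) = √149142/21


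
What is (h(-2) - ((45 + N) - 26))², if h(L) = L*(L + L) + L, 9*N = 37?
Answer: 23716/81 ≈ 292.79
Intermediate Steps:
N = 37/9 (N = (⅑)*37 = 37/9 ≈ 4.1111)
h(L) = L + 2*L² (h(L) = L*(2*L) + L = 2*L² + L = L + 2*L²)
(h(-2) - ((45 + N) - 26))² = (-2*(1 + 2*(-2)) - ((45 + 37/9) - 26))² = (-2*(1 - 4) - (442/9 - 26))² = (-2*(-3) - 1*208/9)² = (6 - 208/9)² = (-154/9)² = 23716/81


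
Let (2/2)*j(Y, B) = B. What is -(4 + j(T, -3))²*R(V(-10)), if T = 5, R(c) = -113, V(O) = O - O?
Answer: 113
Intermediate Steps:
V(O) = 0
j(Y, B) = B
-(4 + j(T, -3))²*R(V(-10)) = -(4 - 3)²*(-113) = -1²*(-113) = -(-113) = -1*(-113) = 113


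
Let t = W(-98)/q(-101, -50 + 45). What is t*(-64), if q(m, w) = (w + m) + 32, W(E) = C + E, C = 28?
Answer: -2240/37 ≈ -60.541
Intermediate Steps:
W(E) = 28 + E
q(m, w) = 32 + m + w (q(m, w) = (m + w) + 32 = 32 + m + w)
t = 35/37 (t = (28 - 98)/(32 - 101 + (-50 + 45)) = -70/(32 - 101 - 5) = -70/(-74) = -70*(-1/74) = 35/37 ≈ 0.94595)
t*(-64) = (35/37)*(-64) = -2240/37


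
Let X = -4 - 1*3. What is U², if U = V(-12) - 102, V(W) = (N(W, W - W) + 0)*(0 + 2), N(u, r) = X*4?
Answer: 24964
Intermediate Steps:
X = -7 (X = -4 - 3 = -7)
N(u, r) = -28 (N(u, r) = -7*4 = -28)
V(W) = -56 (V(W) = (-28 + 0)*(0 + 2) = -28*2 = -56)
U = -158 (U = -56 - 102 = -158)
U² = (-158)² = 24964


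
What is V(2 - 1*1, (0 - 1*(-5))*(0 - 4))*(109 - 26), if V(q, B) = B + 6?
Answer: -1162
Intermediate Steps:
V(q, B) = 6 + B
V(2 - 1*1, (0 - 1*(-5))*(0 - 4))*(109 - 26) = (6 + (0 - 1*(-5))*(0 - 4))*(109 - 26) = (6 + (0 + 5)*(-4))*83 = (6 + 5*(-4))*83 = (6 - 20)*83 = -14*83 = -1162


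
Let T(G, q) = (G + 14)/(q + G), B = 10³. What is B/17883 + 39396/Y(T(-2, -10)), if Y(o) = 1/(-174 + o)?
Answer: -123290765900/17883 ≈ -6.8943e+6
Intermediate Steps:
B = 1000
T(G, q) = (14 + G)/(G + q)
B/17883 + 39396/Y(T(-2, -10)) = 1000/17883 + 39396/(1/(-174 + (14 - 2)/(-2 - 10))) = 1000*(1/17883) + 39396/(1/(-174 + 12/(-12))) = 1000/17883 + 39396/(1/(-174 - 1/12*12)) = 1000/17883 + 39396/(1/(-174 - 1)) = 1000/17883 + 39396/(1/(-175)) = 1000/17883 + 39396/(-1/175) = 1000/17883 + 39396*(-175) = 1000/17883 - 6894300 = -123290765900/17883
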